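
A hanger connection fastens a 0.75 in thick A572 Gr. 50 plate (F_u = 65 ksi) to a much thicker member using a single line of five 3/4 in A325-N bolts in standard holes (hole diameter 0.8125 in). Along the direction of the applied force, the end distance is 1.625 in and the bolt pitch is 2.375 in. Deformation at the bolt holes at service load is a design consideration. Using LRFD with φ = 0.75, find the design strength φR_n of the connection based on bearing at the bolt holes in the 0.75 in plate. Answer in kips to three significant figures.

317 kips

Per bolt r_n = 1.2 l_c t F_u ≤ 2.4 d t F_u; upper limit = 2.4 × 0.75 × 0.75 × 65 = 87.75 kips.
Edge bolt: l_c = 1.625 − 0.8125/2 = 1.219 in → 1.2 × 1.219 × 0.75 × 65 = 71.3 → r_n = 71.3 kips.
Interior bolts: l_c = 2.375 − 0.8125 = 1.562 in → 1.2 × 1.562 × 0.75 × 65 = 91.41 → r_n = 87.75 kips.
R_n = 1 × 71.3 + 4 × 87.75 = 422.3 kips.
Design strength φR_n = 0.75 × 422.3 = 317 kips.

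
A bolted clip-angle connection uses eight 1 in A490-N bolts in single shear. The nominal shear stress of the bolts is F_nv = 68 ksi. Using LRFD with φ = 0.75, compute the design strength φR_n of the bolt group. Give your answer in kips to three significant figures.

320 kips

A_b = π × 1² / 4 = 0.7854 in².
R_n = F_nv · A_b · n · n_s = 68 × 0.7854 × 8 × 1 = 427.3 kips.
Design strength φR_n = 0.75 × 427.3 = 320 kips.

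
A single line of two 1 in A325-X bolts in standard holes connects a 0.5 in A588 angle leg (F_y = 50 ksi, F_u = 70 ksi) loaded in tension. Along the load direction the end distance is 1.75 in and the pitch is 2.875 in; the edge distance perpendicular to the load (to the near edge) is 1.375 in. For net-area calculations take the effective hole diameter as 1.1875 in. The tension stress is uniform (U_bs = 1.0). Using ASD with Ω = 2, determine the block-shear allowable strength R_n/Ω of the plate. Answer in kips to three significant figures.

Shear plane L_v = 1.75 + 1·2.875 = 4.625 in; A_gv = 4.625 × 0.5 = 2.312 in².
A_nv = (4.625 − 1.5·1.1875) × 0.5 = 1.422 in².
A_nt = (1.375 − 0.5·1.1875) × 0.5 = 0.3906 in².
0.6 F_u A_nv = 59.72 kips; 0.6 F_y A_gv = 69.38 kips → shear rupture governs the shear term.
R_n = 59.72 + 1.0 × 70 × 0.3906 = 87.06 kips.
Allowable strength R_n/Ω = 87.06 / 2 = 43.5 kips.

43.5 kips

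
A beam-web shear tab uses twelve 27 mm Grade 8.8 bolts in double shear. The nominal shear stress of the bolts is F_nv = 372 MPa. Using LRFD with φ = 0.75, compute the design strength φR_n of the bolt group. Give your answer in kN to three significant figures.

3830 kN

A_b = π × 27² / 4 = 572.6 mm².
R_n = F_nv · A_b · n · n_s = 372 × 572.6 × 12 × 2 / 1000 = 5112 kN.
Design strength φR_n = 0.75 × 5112 = 3830 kN.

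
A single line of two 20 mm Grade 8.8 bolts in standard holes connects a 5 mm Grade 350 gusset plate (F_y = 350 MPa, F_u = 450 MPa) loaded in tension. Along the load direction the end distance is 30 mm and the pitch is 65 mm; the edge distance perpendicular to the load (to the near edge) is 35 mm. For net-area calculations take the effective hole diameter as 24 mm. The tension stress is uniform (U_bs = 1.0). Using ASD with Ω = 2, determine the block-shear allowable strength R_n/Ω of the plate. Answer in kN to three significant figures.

Shear plane L_v = 30 + 1·65 = 95 mm; A_gv = 95 × 5 = 475 mm².
A_nv = (95 − 1.5·24) × 5 = 295 mm².
A_nt = (35 − 0.5·24) × 5 = 115 mm².
0.6 F_u A_nv = 79.65 kN; 0.6 F_y A_gv = 99.75 kN → shear rupture governs the shear term.
R_n = 79.65 + 1.0 × 450 × 115 / 1000 = 131.4 kN.
Allowable strength R_n/Ω = 131.4 / 2 = 65.7 kN.

65.7 kN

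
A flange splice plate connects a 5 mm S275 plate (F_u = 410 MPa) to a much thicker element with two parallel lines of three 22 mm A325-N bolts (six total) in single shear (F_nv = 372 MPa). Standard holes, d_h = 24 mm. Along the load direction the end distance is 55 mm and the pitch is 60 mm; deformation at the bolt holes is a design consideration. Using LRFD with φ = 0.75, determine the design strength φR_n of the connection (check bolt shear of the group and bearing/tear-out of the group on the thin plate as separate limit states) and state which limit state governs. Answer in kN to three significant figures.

424 kN (bearing governs)

Bolt shear: A_b = π·22²/4 = 380.1 mm²; R_n = 372 × 380.1 × 6 × 1 / 1000 = 848.5 kN → 0.75 × 848.5 = 636 kN.
Bearing (1.2 l_c t F_u ≤ 2.4 d t F_u): upper limit = 2.4·22·5·410 / 1000 = 108.2 kN.
  Edge l_c = 55 − 24/2 = 43 → r_n = 105.8 kN; interior l_c = 60 − 24 = 36 → r_n = 88.56 kN.
  R_n,bearing = 2·105.8 + 4·88.56 = 565.8 kN → 0.75 × 565.8 = 424 kN.
Bearing governs: 424 kN.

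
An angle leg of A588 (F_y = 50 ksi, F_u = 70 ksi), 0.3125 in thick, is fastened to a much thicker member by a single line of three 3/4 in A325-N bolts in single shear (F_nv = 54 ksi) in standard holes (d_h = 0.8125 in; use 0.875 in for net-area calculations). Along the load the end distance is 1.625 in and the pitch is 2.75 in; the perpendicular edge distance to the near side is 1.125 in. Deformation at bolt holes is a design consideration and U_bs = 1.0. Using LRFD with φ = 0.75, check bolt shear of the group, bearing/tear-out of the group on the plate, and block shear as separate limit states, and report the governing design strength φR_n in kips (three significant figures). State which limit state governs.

Bolt shear: A_b = π·0.75²/4 = 0.4418 in²; R_n = 54 × 0.4418 × 3 × 1 = 71.57 kips → 0.75 × 71.57 = 53.7 kips.
Bearing: edge l_c = 1.219, r_n = 31.99 kips; interior l_c = 1.938, r_n = 39.38 kips; R_n = 31.99 + 2·39.38 = 110.7 kips → 83.1 kips.
Block shear: A_gv = 2.227, A_nv = 1.543, A_nt = 0.2148 in²; R_n = min(0.6F_uA_nv, 0.6F_yA_gv) + U_bs·F_u·A_nt = 79.84 kips → 59.9 kips.
Bolt shear governs: 53.7 kips.

53.7 kips (bolt shear governs)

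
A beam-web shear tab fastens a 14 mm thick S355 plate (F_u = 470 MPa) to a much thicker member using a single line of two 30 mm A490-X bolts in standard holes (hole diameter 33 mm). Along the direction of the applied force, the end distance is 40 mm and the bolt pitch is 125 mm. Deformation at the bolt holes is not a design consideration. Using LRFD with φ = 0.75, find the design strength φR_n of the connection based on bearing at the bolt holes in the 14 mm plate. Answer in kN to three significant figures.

618 kN

Per bolt r_n = 1.5 l_c t F_u ≤ 3.0 d t F_u; upper limit = 3.0 × 30 × 14 × 470 / 1000 = 592.2 kN.
Edge bolt: l_c = 40 − 33/2 = 23.5 mm → 1.5 × 23.5 × 14 × 470 / 1000 = 231.9 → r_n = 231.9 kN.
Interior bolts: l_c = 125 − 33 = 92 mm → 1.5 × 92 × 14 × 470 / 1000 = 908 → r_n = 592.2 kN.
R_n = 1 × 231.9 + 1 × 592.2 = 824.1 kN.
Design strength φR_n = 0.75 × 824.1 = 618 kN.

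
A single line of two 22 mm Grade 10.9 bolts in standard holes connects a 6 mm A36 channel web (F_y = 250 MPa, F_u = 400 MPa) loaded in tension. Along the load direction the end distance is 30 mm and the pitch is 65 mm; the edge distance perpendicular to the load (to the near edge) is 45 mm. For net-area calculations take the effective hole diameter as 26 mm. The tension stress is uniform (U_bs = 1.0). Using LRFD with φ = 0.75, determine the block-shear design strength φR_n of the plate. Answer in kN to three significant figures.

Shear plane L_v = 30 + 1·65 = 95 mm; A_gv = 95 × 6 = 570 mm².
A_nv = (95 − 1.5·26) × 6 = 336 mm².
A_nt = (45 − 0.5·26) × 6 = 192 mm².
0.6 F_u A_nv = 80.64 kN; 0.6 F_y A_gv = 85.5 kN → shear rupture governs the shear term.
R_n = 80.64 + 1.0 × 400 × 192 / 1000 = 157.4 kN.
Design strength φR_n = 0.75 × 157.4 = 118 kN.

118 kN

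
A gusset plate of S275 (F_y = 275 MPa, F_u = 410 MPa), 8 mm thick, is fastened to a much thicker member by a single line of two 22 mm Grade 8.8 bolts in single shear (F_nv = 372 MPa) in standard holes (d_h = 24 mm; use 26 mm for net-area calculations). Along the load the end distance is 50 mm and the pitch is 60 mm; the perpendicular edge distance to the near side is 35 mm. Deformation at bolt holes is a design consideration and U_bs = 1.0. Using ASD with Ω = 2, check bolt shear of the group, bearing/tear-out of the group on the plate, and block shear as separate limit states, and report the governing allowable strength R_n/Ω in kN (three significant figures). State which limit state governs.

106 kN (block shear governs)

Bolt shear: A_b = π·22²/4 = 380.1 mm²; R_n = 372 × 380.1 × 2 × 1 / 1000 = 282.8 kN → 282.8 / 2 = 141 kN.
Bearing: edge l_c = 38, r_n = 149.6 kN; interior l_c = 36, r_n = 141.7 kN; R_n = 149.6 + 1·141.7 = 291.3 kN → 146 kN.
Block shear: A_gv = 880, A_nv = 568, A_nt = 176 mm²; R_n = min(0.6F_uA_nv, 0.6F_yA_gv) + U_bs·F_u·A_nt = 211.9 kN → 106 kN.
Block shear governs: 106 kN.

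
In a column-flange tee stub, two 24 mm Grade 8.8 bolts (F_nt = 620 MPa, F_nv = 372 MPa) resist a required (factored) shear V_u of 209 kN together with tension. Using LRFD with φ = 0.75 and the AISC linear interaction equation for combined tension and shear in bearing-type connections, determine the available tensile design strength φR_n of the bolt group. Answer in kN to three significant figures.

A_b = π·24²/4 = 452.4 mm²; f_rv = 209 × 1000 / (2 × 452.4) = 231 MPa.
F'_nt = 1.3 F_nt − (F_nt / φF_nv) f_rv = 1.3·620 − (620/(0.75·372))·231 = 292.7 MPa, capped at F_nt → F'_nt = 292.7 MPa.
R_n = F'_nt · A_b · n = 292.7 × 452.4 × 2 / 1000 = 264.8 kN.
Design strength φR_n = 0.75 × 264.8 = 199 kN.

199 kN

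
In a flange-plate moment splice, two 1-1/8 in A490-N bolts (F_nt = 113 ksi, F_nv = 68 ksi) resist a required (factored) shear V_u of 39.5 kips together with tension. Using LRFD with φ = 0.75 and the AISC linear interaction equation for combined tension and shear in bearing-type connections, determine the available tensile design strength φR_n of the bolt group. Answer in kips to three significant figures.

153 kips

A_b = π·1.125²/4 = 0.994 in²; f_rv = 39.5 / (2 × 0.994) = 19.87 ksi.
F'_nt = 1.3 F_nt − (F_nt / φF_nv) f_rv = 1.3·113 − (113/(0.75·68))·19.87 = 102.9 ksi, capped at F_nt → F'_nt = 102.9 ksi.
R_n = F'_nt · A_b · n = 102.9 × 0.994 × 2 = 204.5 kips.
Design strength φR_n = 0.75 × 204.5 = 153 kips.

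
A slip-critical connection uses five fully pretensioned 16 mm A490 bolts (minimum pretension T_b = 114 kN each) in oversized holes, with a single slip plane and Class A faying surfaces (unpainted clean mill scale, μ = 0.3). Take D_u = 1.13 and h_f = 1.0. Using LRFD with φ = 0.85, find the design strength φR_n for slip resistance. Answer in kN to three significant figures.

164 kN

R_n = μ · D_u · h_f · T_b · n_s · n_b = 0.3 × 1.13 × 1.0 × 114 × 1 × 5 = 193.2 kN.
Design strength φR_n = 0.85 × 193.2 = 164 kN.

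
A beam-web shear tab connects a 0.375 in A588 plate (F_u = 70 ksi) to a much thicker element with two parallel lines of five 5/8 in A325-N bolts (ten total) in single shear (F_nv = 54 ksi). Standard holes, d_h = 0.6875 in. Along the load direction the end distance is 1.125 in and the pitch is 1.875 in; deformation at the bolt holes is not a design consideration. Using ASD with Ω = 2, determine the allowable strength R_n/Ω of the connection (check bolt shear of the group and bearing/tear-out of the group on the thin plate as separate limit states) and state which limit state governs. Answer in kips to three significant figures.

Bolt shear: A_b = π·0.625²/4 = 0.3068 in²; R_n = 54 × 0.3068 × 10 × 1 = 165.7 kips → 165.7 / 2 = 82.8 kips.
Bearing (1.5 l_c t F_u ≤ 3.0 d t F_u): upper limit = 3.0·0.625·0.375·70 = 49.22 kips.
  Edge l_c = 1.125 − 0.6875/2 = 0.7812 → r_n = 30.76 kips; interior l_c = 1.875 − 0.6875 = 1.188 → r_n = 46.76 kips.
  R_n,bearing = 2·30.76 + 8·46.76 = 435.6 kips → 435.6 / 2 = 218 kips.
Bolt shear governs: 82.8 kips.

82.8 kips (bolt shear governs)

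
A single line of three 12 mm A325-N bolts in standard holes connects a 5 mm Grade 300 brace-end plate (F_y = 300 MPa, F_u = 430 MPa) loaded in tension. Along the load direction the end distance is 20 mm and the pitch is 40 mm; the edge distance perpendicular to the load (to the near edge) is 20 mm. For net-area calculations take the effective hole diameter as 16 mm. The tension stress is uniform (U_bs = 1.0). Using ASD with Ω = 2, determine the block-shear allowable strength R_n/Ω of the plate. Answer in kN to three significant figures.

Shear plane L_v = 20 + 2·40 = 100 mm; A_gv = 100 × 5 = 500 mm².
A_nv = (100 − 2.5·16) × 5 = 300 mm².
A_nt = (20 − 0.5·16) × 5 = 60 mm².
0.6 F_u A_nv = 77.4 kN; 0.6 F_y A_gv = 90 kN → shear rupture governs the shear term.
R_n = 77.4 + 1.0 × 430 × 60 / 1000 = 103.2 kN.
Allowable strength R_n/Ω = 103.2 / 2 = 51.6 kN.

51.6 kN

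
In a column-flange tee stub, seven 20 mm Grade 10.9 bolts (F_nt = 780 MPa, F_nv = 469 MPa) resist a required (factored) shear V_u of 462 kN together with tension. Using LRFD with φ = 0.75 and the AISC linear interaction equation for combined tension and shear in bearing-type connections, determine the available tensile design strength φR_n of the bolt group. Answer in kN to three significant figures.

A_b = π·20²/4 = 314.2 mm²; f_rv = 462 × 1000 / (7 × 314.2) = 210.1 MPa.
F'_nt = 1.3 F_nt − (F_nt / φF_nv) f_rv = 1.3·780 − (780/(0.75·469))·210.1 = 548.1 MPa, capped at F_nt → F'_nt = 548.1 MPa.
R_n = F'_nt · A_b · n = 548.1 × 314.2 × 7 / 1000 = 1205 kN.
Design strength φR_n = 0.75 × 1205 = 904 kN.

904 kN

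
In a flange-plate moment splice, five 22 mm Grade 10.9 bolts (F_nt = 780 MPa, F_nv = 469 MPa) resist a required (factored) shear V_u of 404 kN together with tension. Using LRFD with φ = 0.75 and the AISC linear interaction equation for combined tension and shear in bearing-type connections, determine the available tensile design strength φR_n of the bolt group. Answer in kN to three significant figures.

A_b = π·22²/4 = 380.1 mm²; f_rv = 404 × 1000 / (5 × 380.1) = 212.6 MPa.
F'_nt = 1.3 F_nt − (F_nt / φF_nv) f_rv = 1.3·780 − (780/(0.75·469))·212.6 = 542.7 MPa, capped at F_nt → F'_nt = 542.7 MPa.
R_n = F'_nt · A_b · n = 542.7 × 380.1 × 5 / 1000 = 1031 kN.
Design strength φR_n = 0.75 × 1031 = 774 kN.

774 kN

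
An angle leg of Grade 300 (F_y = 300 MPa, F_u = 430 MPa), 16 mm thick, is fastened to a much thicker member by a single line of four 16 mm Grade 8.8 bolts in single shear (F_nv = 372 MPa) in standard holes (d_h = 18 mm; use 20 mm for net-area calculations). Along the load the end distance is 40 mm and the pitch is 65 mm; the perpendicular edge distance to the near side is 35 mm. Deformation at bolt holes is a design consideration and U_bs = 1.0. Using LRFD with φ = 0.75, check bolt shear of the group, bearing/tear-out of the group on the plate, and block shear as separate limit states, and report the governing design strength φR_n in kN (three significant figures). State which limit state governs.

224 kN (bolt shear governs)

Bolt shear: A_b = π·16²/4 = 201.1 mm²; R_n = 372 × 201.1 × 4 × 1 / 1000 = 299.2 kN → 0.75 × 299.2 = 224 kN.
Bearing: edge l_c = 31, r_n = 255.9 kN; interior l_c = 47, r_n = 264.2 kN; R_n = 255.9 + 3·264.2 = 1049 kN → 786 kN.
Block shear: A_gv = 3760, A_nv = 2640, A_nt = 400 mm²; R_n = min(0.6F_uA_nv, 0.6F_yA_gv) + U_bs·F_u·A_nt = 848.8 kN → 637 kN.
Bolt shear governs: 224 kN.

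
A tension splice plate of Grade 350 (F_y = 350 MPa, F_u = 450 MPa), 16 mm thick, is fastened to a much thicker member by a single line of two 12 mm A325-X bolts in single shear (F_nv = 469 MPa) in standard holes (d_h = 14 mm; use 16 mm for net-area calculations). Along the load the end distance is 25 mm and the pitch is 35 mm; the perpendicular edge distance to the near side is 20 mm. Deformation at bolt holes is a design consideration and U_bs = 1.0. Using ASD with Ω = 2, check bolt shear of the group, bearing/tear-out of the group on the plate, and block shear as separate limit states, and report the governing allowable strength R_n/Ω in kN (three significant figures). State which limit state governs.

Bolt shear: A_b = π·12²/4 = 113.1 mm²; R_n = 469 × 113.1 × 2 × 1 / 1000 = 106.1 kN → 106.1 / 2 = 53 kN.
Bearing: edge l_c = 18, r_n = 155.5 kN; interior l_c = 21, r_n = 181.4 kN; R_n = 155.5 + 1·181.4 = 337 kN → 168 kN.
Block shear: A_gv = 960, A_nv = 576, A_nt = 192 mm²; R_n = min(0.6F_uA_nv, 0.6F_yA_gv) + U_bs·F_u·A_nt = 241.9 kN → 121 kN.
Bolt shear governs: 53 kN.

53 kN (bolt shear governs)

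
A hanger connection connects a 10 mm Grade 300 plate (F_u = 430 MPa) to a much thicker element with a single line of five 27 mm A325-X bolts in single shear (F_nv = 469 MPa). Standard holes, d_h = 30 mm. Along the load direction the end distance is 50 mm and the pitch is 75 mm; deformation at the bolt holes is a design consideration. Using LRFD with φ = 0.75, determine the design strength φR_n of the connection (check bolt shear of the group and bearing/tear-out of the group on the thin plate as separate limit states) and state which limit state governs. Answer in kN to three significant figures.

Bolt shear: A_b = π·27²/4 = 572.6 mm²; R_n = 469 × 572.6 × 5 × 1 / 1000 = 1343 kN → 0.75 × 1343 = 1010 kN.
Bearing (1.2 l_c t F_u ≤ 2.4 d t F_u): upper limit = 2.4·27·10·430 / 1000 = 278.6 kN.
  Edge l_c = 50 − 30/2 = 35 → r_n = 180.6 kN; interior l_c = 75 − 30 = 45 → r_n = 232.2 kN.
  R_n,bearing = 1·180.6 + 4·232.2 = 1109 kN → 0.75 × 1109 = 832 kN.
Bearing governs: 832 kN.

832 kN (bearing governs)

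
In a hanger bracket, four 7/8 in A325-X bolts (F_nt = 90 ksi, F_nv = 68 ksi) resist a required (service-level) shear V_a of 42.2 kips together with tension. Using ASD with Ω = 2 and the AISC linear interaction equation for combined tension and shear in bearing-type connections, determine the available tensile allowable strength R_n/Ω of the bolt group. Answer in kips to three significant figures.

A_b = π·0.875²/4 = 0.6013 in²; f_rv = 42.2 / (4 × 0.6013) = 17.54 ksi.
F'_nt = 1.3 F_nt − (Ω F_nt / F_nv) f_rv = 1.3·90 − (2·90/68)·17.54 = 70.56 ksi, capped at F_nt → F'_nt = 70.56 ksi.
R_n = F'_nt · A_b · n = 70.56 × 0.6013 × 4 = 169.7 kips.
Allowable strength R_n/Ω = 169.7 / 2 = 84.9 kips.

84.9 kips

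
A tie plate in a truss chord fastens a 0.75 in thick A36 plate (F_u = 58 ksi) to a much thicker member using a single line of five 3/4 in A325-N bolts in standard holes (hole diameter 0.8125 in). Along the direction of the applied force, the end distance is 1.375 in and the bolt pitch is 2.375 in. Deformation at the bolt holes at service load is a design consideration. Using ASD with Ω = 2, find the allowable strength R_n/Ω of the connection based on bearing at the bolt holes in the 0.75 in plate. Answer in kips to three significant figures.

182 kips

Per bolt r_n = 1.2 l_c t F_u ≤ 2.4 d t F_u; upper limit = 2.4 × 0.75 × 0.75 × 58 = 78.3 kips.
Edge bolt: l_c = 1.375 − 0.8125/2 = 0.9688 in → 1.2 × 0.9688 × 0.75 × 58 = 50.57 → r_n = 50.57 kips.
Interior bolts: l_c = 2.375 − 0.8125 = 1.562 in → 1.2 × 1.562 × 0.75 × 58 = 81.56 → r_n = 78.3 kips.
R_n = 1 × 50.57 + 4 × 78.3 = 363.8 kips.
Allowable strength R_n/Ω = 363.8 / 2 = 182 kips.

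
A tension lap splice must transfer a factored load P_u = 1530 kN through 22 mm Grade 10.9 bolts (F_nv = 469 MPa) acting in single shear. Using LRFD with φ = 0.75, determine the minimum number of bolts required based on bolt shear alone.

A_b = π·22²/4 = 380.1 mm².
Per-bolt design strength φR_n = 0.75 × 469 × 380.1 × 1 / 1000 = 133.7 kN.
n ≥ 1530 / 133.7 = 11.44 → use 12 bolts.

12 bolts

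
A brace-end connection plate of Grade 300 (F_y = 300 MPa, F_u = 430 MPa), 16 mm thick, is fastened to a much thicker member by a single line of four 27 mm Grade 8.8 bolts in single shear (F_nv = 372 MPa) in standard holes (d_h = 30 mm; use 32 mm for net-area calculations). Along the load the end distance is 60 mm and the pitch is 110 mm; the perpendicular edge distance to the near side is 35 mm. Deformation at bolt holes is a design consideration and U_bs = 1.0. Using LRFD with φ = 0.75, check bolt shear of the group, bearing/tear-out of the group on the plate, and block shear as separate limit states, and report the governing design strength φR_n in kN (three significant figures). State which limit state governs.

639 kN (bolt shear governs)

Bolt shear: A_b = π·27²/4 = 572.6 mm²; R_n = 372 × 572.6 × 4 × 1 / 1000 = 852 kN → 0.75 × 852 = 639 kN.
Bearing: edge l_c = 45, r_n = 371.5 kN; interior l_c = 80, r_n = 445.8 kN; R_n = 371.5 + 3·445.8 = 1709 kN → 1280 kN.
Block shear: A_gv = 6240, A_nv = 4448, A_nt = 304 mm²; R_n = min(0.6F_uA_nv, 0.6F_yA_gv) + U_bs·F_u·A_nt = 1254 kN → 940 kN.
Bolt shear governs: 639 kN.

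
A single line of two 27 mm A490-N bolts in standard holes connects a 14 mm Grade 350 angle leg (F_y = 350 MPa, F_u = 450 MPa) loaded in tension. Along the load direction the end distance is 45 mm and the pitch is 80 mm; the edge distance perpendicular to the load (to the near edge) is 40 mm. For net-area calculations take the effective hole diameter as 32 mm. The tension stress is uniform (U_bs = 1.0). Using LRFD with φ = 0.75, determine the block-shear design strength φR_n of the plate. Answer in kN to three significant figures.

332 kN

Shear plane L_v = 45 + 1·80 = 125 mm; A_gv = 125 × 14 = 1750 mm².
A_nv = (125 − 1.5·32) × 14 = 1078 mm².
A_nt = (40 − 0.5·32) × 14 = 336 mm².
0.6 F_u A_nv = 291.1 kN; 0.6 F_y A_gv = 367.5 kN → shear rupture governs the shear term.
R_n = 291.1 + 1.0 × 450 × 336 / 1000 = 442.3 kN.
Design strength φR_n = 0.75 × 442.3 = 332 kN.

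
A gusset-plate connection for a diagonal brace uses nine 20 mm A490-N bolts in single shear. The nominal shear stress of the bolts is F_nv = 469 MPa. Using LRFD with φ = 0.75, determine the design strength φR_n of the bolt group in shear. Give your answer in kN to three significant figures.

A_b = π × 20² / 4 = 314.2 mm².
R_n = F_nv · A_b · n · n_s = 469 × 314.2 × 9 × 1 / 1000 = 1326 kN.
Design strength φR_n = 0.75 × 1326 = 995 kN.

995 kN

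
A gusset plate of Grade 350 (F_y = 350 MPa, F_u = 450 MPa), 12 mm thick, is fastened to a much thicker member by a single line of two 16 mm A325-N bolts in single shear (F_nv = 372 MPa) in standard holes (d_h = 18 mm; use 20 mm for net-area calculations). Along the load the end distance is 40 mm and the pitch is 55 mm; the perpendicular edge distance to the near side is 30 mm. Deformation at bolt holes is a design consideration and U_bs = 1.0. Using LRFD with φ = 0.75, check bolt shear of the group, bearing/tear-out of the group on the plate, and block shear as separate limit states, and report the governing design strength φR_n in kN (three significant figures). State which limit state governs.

112 kN (bolt shear governs)

Bolt shear: A_b = π·16²/4 = 201.1 mm²; R_n = 372 × 201.1 × 2 × 1 / 1000 = 149.6 kN → 0.75 × 149.6 = 112 kN.
Bearing: edge l_c = 31, r_n = 200.9 kN; interior l_c = 37, r_n = 207.4 kN; R_n = 200.9 + 1·207.4 = 408.2 kN → 306 kN.
Block shear: A_gv = 1140, A_nv = 780, A_nt = 240 mm²; R_n = min(0.6F_uA_nv, 0.6F_yA_gv) + U_bs·F_u·A_nt = 318.6 kN → 239 kN.
Bolt shear governs: 112 kN.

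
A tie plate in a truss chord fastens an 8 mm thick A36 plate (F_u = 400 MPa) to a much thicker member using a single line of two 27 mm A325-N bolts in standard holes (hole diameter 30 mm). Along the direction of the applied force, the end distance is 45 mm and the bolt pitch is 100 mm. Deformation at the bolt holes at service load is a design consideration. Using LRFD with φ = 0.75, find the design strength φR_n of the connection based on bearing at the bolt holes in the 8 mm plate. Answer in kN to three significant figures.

Per bolt r_n = 1.2 l_c t F_u ≤ 2.4 d t F_u; upper limit = 2.4 × 27 × 8 × 400 / 1000 = 207.4 kN.
Edge bolt: l_c = 45 − 30/2 = 30 mm → 1.2 × 30 × 8 × 400 / 1000 = 115.2 → r_n = 115.2 kN.
Interior bolts: l_c = 100 − 30 = 70 mm → 1.2 × 70 × 8 × 400 / 1000 = 268.8 → r_n = 207.4 kN.
R_n = 1 × 115.2 + 1 × 207.4 = 322.6 kN.
Design strength φR_n = 0.75 × 322.6 = 242 kN.

242 kN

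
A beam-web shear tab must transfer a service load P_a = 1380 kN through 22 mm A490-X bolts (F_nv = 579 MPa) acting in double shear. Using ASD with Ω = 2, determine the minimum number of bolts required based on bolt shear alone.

7 bolts

A_b = π·22²/4 = 380.1 mm².
Per-bolt allowable strength R_n/Ω = 579 × 380.1 × 2 / 1000 / 2 = 220.1 kN.
n ≥ 1380 / 220.1 = 6.27 → use 7 bolts.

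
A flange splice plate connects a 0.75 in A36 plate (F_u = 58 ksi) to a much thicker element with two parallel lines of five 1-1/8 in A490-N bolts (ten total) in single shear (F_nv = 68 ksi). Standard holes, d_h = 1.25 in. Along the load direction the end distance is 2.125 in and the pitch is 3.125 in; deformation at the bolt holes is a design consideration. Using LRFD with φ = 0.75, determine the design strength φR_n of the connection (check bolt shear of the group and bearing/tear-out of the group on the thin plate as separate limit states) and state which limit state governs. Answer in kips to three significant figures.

507 kips (bolt shear governs)

Bolt shear: A_b = π·1.125²/4 = 0.994 in²; R_n = 68 × 0.994 × 10 × 1 = 675.9 kips → 0.75 × 675.9 = 507 kips.
Bearing (1.2 l_c t F_u ≤ 2.4 d t F_u): upper limit = 2.4·1.125·0.75·58 = 117.4 kips.
  Edge l_c = 2.125 − 1.25/2 = 1.5 → r_n = 78.3 kips; interior l_c = 3.125 − 1.25 = 1.875 → r_n = 97.88 kips.
  R_n,bearing = 2·78.3 + 8·97.88 = 939.6 kips → 0.75 × 939.6 = 705 kips.
Bolt shear governs: 507 kips.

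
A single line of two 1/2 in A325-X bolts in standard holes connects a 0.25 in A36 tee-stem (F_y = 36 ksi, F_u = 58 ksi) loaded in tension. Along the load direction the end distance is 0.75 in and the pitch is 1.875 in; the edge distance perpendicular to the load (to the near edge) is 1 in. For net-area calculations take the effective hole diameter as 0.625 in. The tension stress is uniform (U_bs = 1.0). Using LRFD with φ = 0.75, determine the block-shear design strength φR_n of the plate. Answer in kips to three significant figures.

18.1 kips

Shear plane L_v = 0.75 + 1·1.875 = 2.625 in; A_gv = 2.625 × 0.25 = 0.6562 in².
A_nv = (2.625 − 1.5·0.625) × 0.25 = 0.4219 in².
A_nt = (1 − 0.5·0.625) × 0.25 = 0.1719 in².
0.6 F_u A_nv = 14.68 kips; 0.6 F_y A_gv = 14.17 kips → shear yielding governs the shear term.
R_n = 14.17 + 1.0 × 58 × 0.1719 = 24.14 kips.
Design strength φR_n = 0.75 × 24.14 = 18.1 kips.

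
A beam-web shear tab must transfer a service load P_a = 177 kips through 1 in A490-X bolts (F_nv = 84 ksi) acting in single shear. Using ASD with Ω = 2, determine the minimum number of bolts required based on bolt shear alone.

A_b = π·1²/4 = 0.7854 in².
Per-bolt allowable strength R_n/Ω = 84 × 0.7854 × 1 / 2 = 32.99 kips.
n ≥ 177 / 32.99 = 5.366 → use 6 bolts.

6 bolts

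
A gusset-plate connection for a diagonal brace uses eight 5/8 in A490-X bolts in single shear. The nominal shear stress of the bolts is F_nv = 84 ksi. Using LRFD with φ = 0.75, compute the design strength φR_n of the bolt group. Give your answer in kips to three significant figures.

A_b = π × 0.625² / 4 = 0.3068 in².
R_n = F_nv · A_b · n · n_s = 84 × 0.3068 × 8 × 1 = 206.2 kips.
Design strength φR_n = 0.75 × 206.2 = 155 kips.

155 kips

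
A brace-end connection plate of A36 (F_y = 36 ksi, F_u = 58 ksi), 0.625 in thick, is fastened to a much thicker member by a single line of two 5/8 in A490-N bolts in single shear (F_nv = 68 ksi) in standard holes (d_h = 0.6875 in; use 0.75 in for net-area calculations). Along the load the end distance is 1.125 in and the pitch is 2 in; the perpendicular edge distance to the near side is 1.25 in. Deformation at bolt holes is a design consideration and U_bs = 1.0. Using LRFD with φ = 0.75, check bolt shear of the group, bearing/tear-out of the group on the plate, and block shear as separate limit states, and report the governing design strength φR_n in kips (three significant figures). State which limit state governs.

31.3 kips (bolt shear governs)

Bolt shear: A_b = π·0.625²/4 = 0.3068 in²; R_n = 68 × 0.3068 × 2 × 1 = 41.72 kips → 0.75 × 41.72 = 31.3 kips.
Bearing: edge l_c = 0.7812, r_n = 33.98 kips; interior l_c = 1.312, r_n = 54.38 kips; R_n = 33.98 + 1·54.38 = 88.36 kips → 66.3 kips.
Block shear: A_gv = 1.953, A_nv = 1.25, A_nt = 0.5469 in²; R_n = min(0.6F_uA_nv, 0.6F_yA_gv) + U_bs·F_u·A_nt = 73.91 kips → 55.4 kips.
Bolt shear governs: 31.3 kips.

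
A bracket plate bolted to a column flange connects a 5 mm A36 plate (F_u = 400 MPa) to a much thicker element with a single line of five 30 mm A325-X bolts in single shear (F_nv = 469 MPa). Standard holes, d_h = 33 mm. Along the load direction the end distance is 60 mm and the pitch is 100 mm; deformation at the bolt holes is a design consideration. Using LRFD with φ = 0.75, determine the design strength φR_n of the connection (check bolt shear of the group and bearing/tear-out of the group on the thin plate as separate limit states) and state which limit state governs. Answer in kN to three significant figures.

510 kN (bearing governs)

Bolt shear: A_b = π·30²/4 = 706.9 mm²; R_n = 469 × 706.9 × 5 × 1 / 1000 = 1658 kN → 0.75 × 1658 = 1240 kN.
Bearing (1.2 l_c t F_u ≤ 2.4 d t F_u): upper limit = 2.4·30·5·400 / 1000 = 144 kN.
  Edge l_c = 60 − 33/2 = 43.5 → r_n = 104.4 kN; interior l_c = 100 − 33 = 67 → r_n = 144 kN.
  R_n,bearing = 1·104.4 + 4·144 = 680.4 kN → 0.75 × 680.4 = 510 kN.
Bearing governs: 510 kN.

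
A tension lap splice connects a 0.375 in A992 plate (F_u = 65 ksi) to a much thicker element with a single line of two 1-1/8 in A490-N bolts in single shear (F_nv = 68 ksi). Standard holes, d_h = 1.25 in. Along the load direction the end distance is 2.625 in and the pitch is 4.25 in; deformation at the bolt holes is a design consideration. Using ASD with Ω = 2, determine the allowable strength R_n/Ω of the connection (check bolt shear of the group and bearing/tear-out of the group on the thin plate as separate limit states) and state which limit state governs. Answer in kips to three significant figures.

62.2 kips (bearing governs)

Bolt shear: A_b = π·1.125²/4 = 0.994 in²; R_n = 68 × 0.994 × 2 × 1 = 135.2 kips → 135.2 / 2 = 67.6 kips.
Bearing (1.2 l_c t F_u ≤ 2.4 d t F_u): upper limit = 2.4·1.125·0.375·65 = 65.81 kips.
  Edge l_c = 2.625 − 1.25/2 = 2 → r_n = 58.5 kips; interior l_c = 4.25 − 1.25 = 3 → r_n = 65.81 kips.
  R_n,bearing = 1·58.5 + 1·65.81 = 124.3 kips → 124.3 / 2 = 62.2 kips.
Bearing governs: 62.2 kips.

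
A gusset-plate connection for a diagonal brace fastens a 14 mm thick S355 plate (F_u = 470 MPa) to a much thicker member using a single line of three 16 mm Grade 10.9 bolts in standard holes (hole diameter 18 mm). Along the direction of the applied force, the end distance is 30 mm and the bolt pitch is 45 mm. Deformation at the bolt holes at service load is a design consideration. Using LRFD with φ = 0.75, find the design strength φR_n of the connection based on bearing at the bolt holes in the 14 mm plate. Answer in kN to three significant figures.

Per bolt r_n = 1.2 l_c t F_u ≤ 2.4 d t F_u; upper limit = 2.4 × 16 × 14 × 470 / 1000 = 252.7 kN.
Edge bolt: l_c = 30 − 18/2 = 21 mm → 1.2 × 21 × 14 × 470 / 1000 = 165.8 → r_n = 165.8 kN.
Interior bolts: l_c = 45 − 18 = 27 mm → 1.2 × 27 × 14 × 470 / 1000 = 213.2 → r_n = 213.2 kN.
R_n = 1 × 165.8 + 2 × 213.2 = 592.2 kN.
Design strength φR_n = 0.75 × 592.2 = 444 kN.

444 kN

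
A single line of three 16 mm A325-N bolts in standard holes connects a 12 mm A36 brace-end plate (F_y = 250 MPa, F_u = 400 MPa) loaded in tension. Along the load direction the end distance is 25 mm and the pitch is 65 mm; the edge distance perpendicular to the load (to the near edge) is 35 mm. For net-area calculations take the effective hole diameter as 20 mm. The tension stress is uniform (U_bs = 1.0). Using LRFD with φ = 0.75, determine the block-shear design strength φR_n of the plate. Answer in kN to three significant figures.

Shear plane L_v = 25 + 2·65 = 155 mm; A_gv = 155 × 12 = 1860 mm².
A_nv = (155 − 2.5·20) × 12 = 1260 mm².
A_nt = (35 − 0.5·20) × 12 = 300 mm².
0.6 F_u A_nv = 302.4 kN; 0.6 F_y A_gv = 279 kN → shear yielding governs the shear term.
R_n = 279 + 1.0 × 400 × 300 / 1000 = 399 kN.
Design strength φR_n = 0.75 × 399 = 299 kN.

299 kN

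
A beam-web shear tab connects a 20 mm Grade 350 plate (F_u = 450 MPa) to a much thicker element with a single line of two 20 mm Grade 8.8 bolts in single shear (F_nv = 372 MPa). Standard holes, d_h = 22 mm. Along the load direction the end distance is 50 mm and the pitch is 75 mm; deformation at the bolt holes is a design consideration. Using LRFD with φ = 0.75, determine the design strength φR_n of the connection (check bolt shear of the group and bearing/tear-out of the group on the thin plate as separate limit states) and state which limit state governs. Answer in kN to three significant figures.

175 kN (bolt shear governs)

Bolt shear: A_b = π·20²/4 = 314.2 mm²; R_n = 372 × 314.2 × 2 × 1 / 1000 = 233.7 kN → 0.75 × 233.7 = 175 kN.
Bearing (1.2 l_c t F_u ≤ 2.4 d t F_u): upper limit = 2.4·20·20·450 / 1000 = 432 kN.
  Edge l_c = 50 − 22/2 = 39 → r_n = 421.2 kN; interior l_c = 75 − 22 = 53 → r_n = 432 kN.
  R_n,bearing = 1·421.2 + 1·432 = 853.2 kN → 0.75 × 853.2 = 640 kN.
Bolt shear governs: 175 kN.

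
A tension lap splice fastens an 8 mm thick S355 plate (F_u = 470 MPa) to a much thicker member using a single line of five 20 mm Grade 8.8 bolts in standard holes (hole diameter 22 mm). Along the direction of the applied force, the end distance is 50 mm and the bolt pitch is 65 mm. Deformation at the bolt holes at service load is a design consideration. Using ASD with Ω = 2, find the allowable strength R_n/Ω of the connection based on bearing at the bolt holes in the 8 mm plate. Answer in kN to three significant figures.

449 kN

Per bolt r_n = 1.2 l_c t F_u ≤ 2.4 d t F_u; upper limit = 2.4 × 20 × 8 × 470 / 1000 = 180.5 kN.
Edge bolt: l_c = 50 − 22/2 = 39 mm → 1.2 × 39 × 8 × 470 / 1000 = 176 → r_n = 176 kN.
Interior bolts: l_c = 65 − 22 = 43 mm → 1.2 × 43 × 8 × 470 / 1000 = 194 → r_n = 180.5 kN.
R_n = 1 × 176 + 4 × 180.5 = 897.9 kN.
Allowable strength R_n/Ω = 897.9 / 2 = 449 kN.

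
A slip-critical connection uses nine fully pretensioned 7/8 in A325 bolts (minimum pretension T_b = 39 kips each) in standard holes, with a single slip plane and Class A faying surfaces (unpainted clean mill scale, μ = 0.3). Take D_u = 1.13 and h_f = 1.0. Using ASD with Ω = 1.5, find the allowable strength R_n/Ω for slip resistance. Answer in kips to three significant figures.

79.3 kips

R_n = μ · D_u · h_f · T_b · n_s · n_b = 0.3 × 1.13 × 1.0 × 39 × 1 × 9 = 119 kips.
Allowable strength R_n/Ω = 119 / 1.5 = 79.3 kips.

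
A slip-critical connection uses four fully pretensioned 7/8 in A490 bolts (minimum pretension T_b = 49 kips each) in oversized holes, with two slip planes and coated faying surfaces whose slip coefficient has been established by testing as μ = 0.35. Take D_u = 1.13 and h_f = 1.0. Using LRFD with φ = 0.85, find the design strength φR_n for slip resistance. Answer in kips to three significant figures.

132 kips

R_n = μ · D_u · h_f · T_b · n_s · n_b = 0.35 × 1.13 × 1.0 × 49 × 2 × 4 = 155 kips.
Design strength φR_n = 0.85 × 155 = 132 kips.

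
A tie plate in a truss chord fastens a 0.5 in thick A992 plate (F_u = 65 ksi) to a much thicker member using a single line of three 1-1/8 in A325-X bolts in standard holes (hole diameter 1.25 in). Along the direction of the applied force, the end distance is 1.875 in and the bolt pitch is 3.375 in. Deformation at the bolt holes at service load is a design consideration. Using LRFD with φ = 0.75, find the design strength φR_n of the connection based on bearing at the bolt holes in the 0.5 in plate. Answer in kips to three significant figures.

Per bolt r_n = 1.2 l_c t F_u ≤ 2.4 d t F_u; upper limit = 2.4 × 1.125 × 0.5 × 65 = 87.75 kips.
Edge bolt: l_c = 1.875 − 1.25/2 = 1.25 in → 1.2 × 1.25 × 0.5 × 65 = 48.75 → r_n = 48.75 kips.
Interior bolts: l_c = 3.375 − 1.25 = 2.125 in → 1.2 × 2.125 × 0.5 × 65 = 82.88 → r_n = 82.88 kips.
R_n = 1 × 48.75 + 2 × 82.88 = 214.5 kips.
Design strength φR_n = 0.75 × 214.5 = 161 kips.

161 kips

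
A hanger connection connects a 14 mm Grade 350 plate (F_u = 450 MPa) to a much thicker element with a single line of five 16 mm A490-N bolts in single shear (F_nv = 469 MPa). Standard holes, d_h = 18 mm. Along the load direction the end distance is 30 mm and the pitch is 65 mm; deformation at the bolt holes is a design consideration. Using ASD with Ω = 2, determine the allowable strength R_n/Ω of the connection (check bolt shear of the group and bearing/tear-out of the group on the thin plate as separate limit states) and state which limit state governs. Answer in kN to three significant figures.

236 kN (bolt shear governs)

Bolt shear: A_b = π·16²/4 = 201.1 mm²; R_n = 469 × 201.1 × 5 × 1 / 1000 = 471.5 kN → 471.5 / 2 = 236 kN.
Bearing (1.2 l_c t F_u ≤ 2.4 d t F_u): upper limit = 2.4·16·14·450 / 1000 = 241.9 kN.
  Edge l_c = 30 − 18/2 = 21 → r_n = 158.8 kN; interior l_c = 65 − 18 = 47 → r_n = 241.9 kN.
  R_n,bearing = 1·158.8 + 4·241.9 = 1126 kN → 1126 / 2 = 563 kN.
Bolt shear governs: 236 kN.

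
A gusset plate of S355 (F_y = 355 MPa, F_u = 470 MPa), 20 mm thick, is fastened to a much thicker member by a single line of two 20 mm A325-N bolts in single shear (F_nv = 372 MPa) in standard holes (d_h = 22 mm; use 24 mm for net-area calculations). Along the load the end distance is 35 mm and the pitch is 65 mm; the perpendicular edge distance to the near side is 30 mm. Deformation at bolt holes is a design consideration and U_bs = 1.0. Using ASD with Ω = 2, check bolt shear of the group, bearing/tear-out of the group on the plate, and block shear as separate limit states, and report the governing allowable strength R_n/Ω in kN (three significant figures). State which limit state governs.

117 kN (bolt shear governs)

Bolt shear: A_b = π·20²/4 = 314.2 mm²; R_n = 372 × 314.2 × 2 × 1 / 1000 = 233.7 kN → 233.7 / 2 = 117 kN.
Bearing: edge l_c = 24, r_n = 270.7 kN; interior l_c = 43, r_n = 451.2 kN; R_n = 270.7 + 1·451.2 = 721.9 kN → 361 kN.
Block shear: A_gv = 2000, A_nv = 1280, A_nt = 360 mm²; R_n = min(0.6F_uA_nv, 0.6F_yA_gv) + U_bs·F_u·A_nt = 530.2 kN → 265 kN.
Bolt shear governs: 117 kN.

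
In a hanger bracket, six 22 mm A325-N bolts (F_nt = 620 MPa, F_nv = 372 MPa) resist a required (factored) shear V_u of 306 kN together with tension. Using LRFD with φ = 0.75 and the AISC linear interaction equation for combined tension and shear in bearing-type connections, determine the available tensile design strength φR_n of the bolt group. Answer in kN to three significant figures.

A_b = π·22²/4 = 380.1 mm²; f_rv = 306 × 1000 / (6 × 380.1) = 134.2 MPa.
F'_nt = 1.3 F_nt − (F_nt / φF_nv) f_rv = 1.3·620 − (620/(0.75·372))·134.2 = 507.9 MPa, capped at F_nt → F'_nt = 507.9 MPa.
R_n = F'_nt · A_b · n = 507.9 × 380.1 × 6 / 1000 = 1158 kN.
Design strength φR_n = 0.75 × 1158 = 869 kN.

869 kN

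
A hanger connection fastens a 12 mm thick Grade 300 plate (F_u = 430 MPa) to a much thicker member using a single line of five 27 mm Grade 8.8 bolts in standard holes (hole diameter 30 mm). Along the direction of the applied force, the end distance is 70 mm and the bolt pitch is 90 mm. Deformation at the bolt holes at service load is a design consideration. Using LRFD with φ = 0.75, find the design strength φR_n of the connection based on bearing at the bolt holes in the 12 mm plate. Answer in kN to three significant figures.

1250 kN

Per bolt r_n = 1.2 l_c t F_u ≤ 2.4 d t F_u; upper limit = 2.4 × 27 × 12 × 430 / 1000 = 334.4 kN.
Edge bolt: l_c = 70 − 30/2 = 55 mm → 1.2 × 55 × 12 × 430 / 1000 = 340.6 → r_n = 334.4 kN.
Interior bolts: l_c = 90 − 30 = 60 mm → 1.2 × 60 × 12 × 430 / 1000 = 371.5 → r_n = 334.4 kN.
R_n = 1 × 334.4 + 4 × 334.4 = 1672 kN.
Design strength φR_n = 0.75 × 1672 = 1250 kN.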